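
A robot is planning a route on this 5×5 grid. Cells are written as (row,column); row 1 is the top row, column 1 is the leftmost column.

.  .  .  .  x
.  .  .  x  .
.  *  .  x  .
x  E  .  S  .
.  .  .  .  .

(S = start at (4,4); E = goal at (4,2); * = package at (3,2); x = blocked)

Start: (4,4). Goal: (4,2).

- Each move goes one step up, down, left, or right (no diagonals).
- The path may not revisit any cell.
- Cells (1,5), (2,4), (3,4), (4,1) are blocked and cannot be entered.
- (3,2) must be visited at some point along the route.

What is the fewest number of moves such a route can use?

Any route passes through (3,2) somewhere between (4,4) and (4,2). Summing Manhattan distances along the two legs ((4,4) → (3,2) → (4,2)) gives a lower bound of 3 + 1 = 4 moves.
A route of 4 moves achieves this: (4,4) → (4,3) → (3,3) → (3,2) → (4,2).
Since 4 matches the lower bound, it is optimal.

4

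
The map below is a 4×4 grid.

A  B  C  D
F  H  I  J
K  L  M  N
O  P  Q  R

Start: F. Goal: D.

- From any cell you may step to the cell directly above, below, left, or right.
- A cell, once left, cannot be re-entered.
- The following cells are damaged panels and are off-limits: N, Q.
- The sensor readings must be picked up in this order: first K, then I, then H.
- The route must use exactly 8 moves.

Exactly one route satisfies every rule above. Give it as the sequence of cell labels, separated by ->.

F -> K -> L -> M -> I -> H -> B -> C -> D

The waypoints must appear in the order K, I, H, with no cell reused.
Route from F: down 1 to K, right 2 to M, up 1 to I, left 1 to H, up 1 to B, right 2 to D — 8 moves in all.
Check: order respected (K at step 1, I at step 4, H at step 5); 8 moves as required.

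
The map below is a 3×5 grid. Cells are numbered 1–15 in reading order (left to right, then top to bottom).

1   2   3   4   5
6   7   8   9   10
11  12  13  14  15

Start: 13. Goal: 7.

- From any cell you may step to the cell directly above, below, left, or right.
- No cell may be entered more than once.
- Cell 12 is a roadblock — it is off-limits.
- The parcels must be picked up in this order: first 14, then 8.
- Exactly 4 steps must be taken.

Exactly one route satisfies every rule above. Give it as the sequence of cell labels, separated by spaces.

13 14 9 8 7

The waypoints must appear in the order 14, 8, with no cell reused.
Route from 13: right to 14, up to 9, 2× left (reaching 7) — 4 moves in all.
Check: order respected (14 at step 1, 8 at step 3); 4 moves as required.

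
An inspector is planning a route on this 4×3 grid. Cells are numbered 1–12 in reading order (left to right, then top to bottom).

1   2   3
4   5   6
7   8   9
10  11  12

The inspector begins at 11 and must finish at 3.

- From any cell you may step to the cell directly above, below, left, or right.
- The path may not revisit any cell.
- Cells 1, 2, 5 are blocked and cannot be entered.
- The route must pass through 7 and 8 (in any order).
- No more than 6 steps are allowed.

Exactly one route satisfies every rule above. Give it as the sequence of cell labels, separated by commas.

The budget equals the shortest possible length, so every move has to be on a shortest route through the required cells.
Route from 11: left to 10, up to 7, 2× right (reaching 9), 2× up (reaching 3) — 6 moves in all.
Check: all required cells visited; 6 ≤ 6 moves.

11, 10, 7, 8, 9, 6, 3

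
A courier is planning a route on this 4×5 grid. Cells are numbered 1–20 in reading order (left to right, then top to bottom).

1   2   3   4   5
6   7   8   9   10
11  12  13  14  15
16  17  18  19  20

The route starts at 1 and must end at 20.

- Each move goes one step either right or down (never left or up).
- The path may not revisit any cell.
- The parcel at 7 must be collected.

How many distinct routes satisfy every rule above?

20

A right/down-only route from 1 to 20 makes exactly 3 down-moves and 4 right-moves in some order.
With no other constraints that would be C(7,3) = 35 routes.
Split at 7 and multiply the segment counts: 1→7: 2; 7→20: 10; product = 20.
That gives 20 routes.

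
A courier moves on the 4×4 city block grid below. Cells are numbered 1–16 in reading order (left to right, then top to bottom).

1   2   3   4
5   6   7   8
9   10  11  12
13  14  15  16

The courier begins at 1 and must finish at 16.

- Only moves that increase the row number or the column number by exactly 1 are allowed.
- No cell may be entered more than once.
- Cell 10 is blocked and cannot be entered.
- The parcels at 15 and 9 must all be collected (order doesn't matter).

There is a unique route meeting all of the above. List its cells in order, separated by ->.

Moves only go right or down, so the column and row indices never decrease.
Route from 1: 3× down (reaching 13), 3× right (reaching 16) — 6 moves in all.
Check: all required cells visited.

1 -> 5 -> 9 -> 13 -> 14 -> 15 -> 16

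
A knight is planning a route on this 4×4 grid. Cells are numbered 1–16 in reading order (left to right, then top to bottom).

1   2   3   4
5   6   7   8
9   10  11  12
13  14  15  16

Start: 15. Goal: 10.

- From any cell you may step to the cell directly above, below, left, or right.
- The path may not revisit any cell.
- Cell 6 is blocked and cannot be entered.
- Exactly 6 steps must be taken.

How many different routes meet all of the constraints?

1

Need simple routes of exactly 6 moves from 15 to 10 (Manhattan distance 2, so 2 moves are spent on a detour and 2 undoing it).
Enumerating: 15 16 12 8 7 11 10.
That gives 1 route.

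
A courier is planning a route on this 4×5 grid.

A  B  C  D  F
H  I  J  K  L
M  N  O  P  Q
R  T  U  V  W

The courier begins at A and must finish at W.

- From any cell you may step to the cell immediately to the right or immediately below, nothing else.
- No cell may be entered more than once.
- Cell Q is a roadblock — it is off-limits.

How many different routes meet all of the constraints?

20

A right/down-only route from A to W makes exactly 3 down-moves and 4 right-moves in some order.
With no other constraints that would be C(7,3) = 35 routes.
Subtract routes through each blocked cell (inclusion–exclusion for overlaps): − through Q: 15 → 20.
That gives 20 routes.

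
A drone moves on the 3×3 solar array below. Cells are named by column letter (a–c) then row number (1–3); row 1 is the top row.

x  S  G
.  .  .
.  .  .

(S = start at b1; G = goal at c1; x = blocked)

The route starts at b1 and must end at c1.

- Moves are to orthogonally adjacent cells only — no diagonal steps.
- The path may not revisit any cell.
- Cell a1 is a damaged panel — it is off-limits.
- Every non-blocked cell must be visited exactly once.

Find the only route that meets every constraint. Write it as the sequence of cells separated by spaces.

Need to visit all 8 open cells exactly once, starting at b1 and ending at c1.
Cell a3 has only two open neighbours (a2 and b3), so the path must pass straight through it: one of those is the cell it's entered from and the other is where it exits.
Route from b1: down 1 to b2, left 1 to a2, down 1 to a3, right 2 to c3, up 2 to c1 — 7 moves in all.
Check: all 8 open cells covered.

b1 b2 a2 a3 b3 c3 c2 c1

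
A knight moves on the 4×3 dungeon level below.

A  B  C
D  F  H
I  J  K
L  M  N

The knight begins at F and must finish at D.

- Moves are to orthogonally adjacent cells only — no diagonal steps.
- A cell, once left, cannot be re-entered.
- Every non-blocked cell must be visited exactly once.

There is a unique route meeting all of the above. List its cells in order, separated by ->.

Need to visit all 12 open cells exactly once, starting at F and ending at D.
Cell N has only two open neighbours (K and M), so the path must pass straight through it: one of those is the cell it's entered from and the other is where it exits.
Route from F: down 1 to J, left 1 to I, down 1 to L, right 2 to N, up 3 to C, left 2 to A, down 1 to D — 11 moves in all.
Check: all 12 open cells covered.

F -> J -> I -> L -> M -> N -> K -> H -> C -> B -> A -> D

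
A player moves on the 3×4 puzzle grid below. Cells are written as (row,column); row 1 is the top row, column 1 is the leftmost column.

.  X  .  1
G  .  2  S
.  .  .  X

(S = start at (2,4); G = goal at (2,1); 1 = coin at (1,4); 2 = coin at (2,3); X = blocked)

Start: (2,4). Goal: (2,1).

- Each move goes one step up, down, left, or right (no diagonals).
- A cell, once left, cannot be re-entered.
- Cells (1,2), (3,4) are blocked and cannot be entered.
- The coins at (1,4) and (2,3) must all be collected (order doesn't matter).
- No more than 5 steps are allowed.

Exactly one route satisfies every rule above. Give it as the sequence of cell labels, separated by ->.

(2,4) -> (1,4) -> (1,3) -> (2,3) -> (2,2) -> (2,1)

Any route must reach (1,4) and (2,3) and still end at (2,1) within 5 moves, so the order of the required stops is forced.
Route from (2,4): up to (1,4), left to (1,3), down to (2,3), 2× left (reaching (2,1)) — 5 moves in all.
Check: all required cells visited; 5 ≤ 5 moves.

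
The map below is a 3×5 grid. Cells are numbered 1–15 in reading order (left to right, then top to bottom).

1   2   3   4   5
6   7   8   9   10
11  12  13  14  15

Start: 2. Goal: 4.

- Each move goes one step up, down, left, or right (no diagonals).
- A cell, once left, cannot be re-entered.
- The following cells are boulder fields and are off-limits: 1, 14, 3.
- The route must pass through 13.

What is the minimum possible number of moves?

6

Any route passes through 13 somewhere between 2 and 4. Summing Manhattan distances along the two legs (2 → 13 → 4) gives a lower bound of 3 + 3 = 6 moves.
A route of 6 moves achieves this: 2 → 7 → 12 → 13 → 8 → 9 → 4.
Since 6 matches the lower bound, it is optimal.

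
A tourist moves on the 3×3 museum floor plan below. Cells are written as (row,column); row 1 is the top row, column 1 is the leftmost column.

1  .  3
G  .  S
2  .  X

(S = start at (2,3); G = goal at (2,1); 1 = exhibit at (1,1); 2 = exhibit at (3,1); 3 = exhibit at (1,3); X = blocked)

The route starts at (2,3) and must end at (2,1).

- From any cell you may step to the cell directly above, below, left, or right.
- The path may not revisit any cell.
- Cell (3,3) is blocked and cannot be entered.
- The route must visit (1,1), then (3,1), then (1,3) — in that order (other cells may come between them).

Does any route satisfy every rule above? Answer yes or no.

no

Even ignoring the required order, no revisit-free route from (2,3) to (2,1) manages to pass through all of (1,1), (3,1), and (1,3): branching out from (2,3), every path either misses one of them or, having collected them, can no longer reach (2,1) without re-entering a cell.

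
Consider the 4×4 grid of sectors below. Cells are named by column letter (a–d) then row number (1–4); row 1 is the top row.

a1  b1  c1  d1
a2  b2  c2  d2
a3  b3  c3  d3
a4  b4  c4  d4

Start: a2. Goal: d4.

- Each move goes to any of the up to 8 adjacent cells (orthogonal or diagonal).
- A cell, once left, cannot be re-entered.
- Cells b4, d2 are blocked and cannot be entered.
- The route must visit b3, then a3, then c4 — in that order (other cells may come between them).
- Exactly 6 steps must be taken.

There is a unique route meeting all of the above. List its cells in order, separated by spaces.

a2 b3 a3 b2 c3 c4 d4

The waypoints must appear in the order b3, a3, c4, with no cell reused.
Route from a2: down-right 1 to b3, left 1 to a3, up-right 1 to b2, down-right 1 to c3, down 1 to c4, right 1 to d4 — 6 moves in all.
Check: order respected (b3 at step 1, a3 at step 2, c4 at step 5); 6 moves as required.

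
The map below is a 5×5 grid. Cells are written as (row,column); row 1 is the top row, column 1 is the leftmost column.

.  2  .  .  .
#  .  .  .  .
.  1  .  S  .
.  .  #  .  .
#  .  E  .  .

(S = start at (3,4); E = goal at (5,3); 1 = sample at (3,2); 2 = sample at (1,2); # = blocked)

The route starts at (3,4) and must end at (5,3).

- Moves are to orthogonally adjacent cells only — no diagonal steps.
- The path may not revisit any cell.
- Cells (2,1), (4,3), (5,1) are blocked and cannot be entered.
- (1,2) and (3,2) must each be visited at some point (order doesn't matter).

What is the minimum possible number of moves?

Any route passes through (1,2) and (3,2) in some order between (3,4) and (5,3). Summing Manhattan distances along each leg and taking the cheapest ordering ((3,4) → (3,2) → (1,2) → (5,3)) gives a lower bound of 2 + 2 + 5 = 9 moves.
A route of 9 moves achieves this: (3,4) → (2,4) → (1,4) → (1,3) → (1,2) → (2,2) → (3,2) → (4,2) → (5,2) → (5,3).
Since 9 matches the lower bound, it is optimal.

9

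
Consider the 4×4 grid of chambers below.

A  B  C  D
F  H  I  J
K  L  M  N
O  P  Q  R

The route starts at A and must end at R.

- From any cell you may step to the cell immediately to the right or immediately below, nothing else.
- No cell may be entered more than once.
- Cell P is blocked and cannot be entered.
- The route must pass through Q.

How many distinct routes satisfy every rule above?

6

A right/down-only route from A to R makes exactly 3 down-moves and 3 right-moves in some order.
With no other constraints that would be C(6,3) = 20 routes.
Split at Q and multiply the segment counts (each segment already excludes blocked cells): A→Q: 6; Q→R: 1; product = 6.
That gives 6 routes.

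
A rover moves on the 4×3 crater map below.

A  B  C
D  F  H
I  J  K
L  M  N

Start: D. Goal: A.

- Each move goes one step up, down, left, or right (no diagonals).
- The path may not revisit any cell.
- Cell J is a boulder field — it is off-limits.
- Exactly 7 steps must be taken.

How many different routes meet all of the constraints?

Need simple routes of exactly 7 moves from D to A (Manhattan distance 1, so 3 moves are spent on a detour and 3 undoing it).
No route satisfies every constraint, so the count is 0.

0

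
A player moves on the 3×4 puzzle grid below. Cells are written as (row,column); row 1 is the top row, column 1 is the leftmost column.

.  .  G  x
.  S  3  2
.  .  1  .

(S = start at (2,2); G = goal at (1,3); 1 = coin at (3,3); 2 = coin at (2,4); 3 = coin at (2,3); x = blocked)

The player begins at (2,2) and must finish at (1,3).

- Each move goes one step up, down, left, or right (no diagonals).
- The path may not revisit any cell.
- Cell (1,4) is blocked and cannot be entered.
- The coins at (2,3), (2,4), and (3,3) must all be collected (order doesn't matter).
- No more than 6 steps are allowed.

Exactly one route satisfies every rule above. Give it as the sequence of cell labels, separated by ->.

(2,2) -> (3,2) -> (3,3) -> (3,4) -> (2,4) -> (2,3) -> (1,3)

The budget equals the shortest possible length, so every move has to be on a shortest route through the required cells.
Route from (2,2): down 1 to (3,2), right 2 to (3,4), up 1 to (2,4), left 1 to (2,3), up 1 to (1,3) — 6 moves in all.
Check: all required cells visited; 6 ≤ 6 moves.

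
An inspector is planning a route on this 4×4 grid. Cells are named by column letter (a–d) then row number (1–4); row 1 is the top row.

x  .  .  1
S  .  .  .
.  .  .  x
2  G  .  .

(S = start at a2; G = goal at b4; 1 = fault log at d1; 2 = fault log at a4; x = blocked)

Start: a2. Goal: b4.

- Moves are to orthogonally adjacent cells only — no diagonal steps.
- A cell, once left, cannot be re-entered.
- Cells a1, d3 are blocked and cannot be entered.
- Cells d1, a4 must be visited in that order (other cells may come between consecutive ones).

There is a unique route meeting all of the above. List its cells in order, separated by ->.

a2 -> b2 -> b1 -> c1 -> d1 -> d2 -> c2 -> c3 -> b3 -> a3 -> a4 -> b4

The waypoints must appear in the order d1, a4, with no cell reused.
Route from a2: right 1 to b2, up 1 to b1, right 2 to d1, down 1 to d2, left 1 to c2, down 1 to c3, left 2 to a3, down 1 to a4, right 1 to b4 — 11 moves in all.
Check: order respected (1 at step 4, 2 at step 10).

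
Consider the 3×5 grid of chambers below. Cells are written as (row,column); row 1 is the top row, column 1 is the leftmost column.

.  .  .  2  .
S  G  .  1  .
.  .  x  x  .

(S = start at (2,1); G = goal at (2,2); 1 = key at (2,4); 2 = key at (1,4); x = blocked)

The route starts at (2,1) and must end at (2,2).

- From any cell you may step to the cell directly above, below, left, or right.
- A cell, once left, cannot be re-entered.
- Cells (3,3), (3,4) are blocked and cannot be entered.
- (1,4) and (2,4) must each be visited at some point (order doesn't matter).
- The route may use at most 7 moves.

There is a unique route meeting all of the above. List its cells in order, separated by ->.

(2,1) -> (1,1) -> (1,2) -> (1,3) -> (1,4) -> (2,4) -> (2,3) -> (2,2)

The 7-move cap with required stops at (1,4), (2,4) leaves no slack for detours.
Route from (2,1): up to (1,1), 3× right (reaching (1,4)), down to (2,4), 2× left (reaching (2,2)) — 7 moves in all.
Check: all required cells visited; 7 ≤ 7 moves.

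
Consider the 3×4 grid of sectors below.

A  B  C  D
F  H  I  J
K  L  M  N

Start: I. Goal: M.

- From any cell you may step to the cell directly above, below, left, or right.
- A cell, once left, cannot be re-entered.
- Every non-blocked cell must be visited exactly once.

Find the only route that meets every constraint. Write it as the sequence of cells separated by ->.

I -> H -> L -> K -> F -> A -> B -> C -> D -> J -> N -> M

Need to visit all 12 open cells exactly once, starting at I and ending at M.
Route from I: left to H, down to L, left to K, 2× up (reaching A), 3× right (reaching D), 2× down (reaching N), left to M — 11 moves in all.
Check: all 12 open cells covered.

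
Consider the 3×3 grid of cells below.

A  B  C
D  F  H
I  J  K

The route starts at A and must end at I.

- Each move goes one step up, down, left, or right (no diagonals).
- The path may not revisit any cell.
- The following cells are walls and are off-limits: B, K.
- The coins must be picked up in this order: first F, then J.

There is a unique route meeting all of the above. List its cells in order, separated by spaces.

The waypoints must appear in the order F, J, with no cell reused.
Route from A: down 1 to D, right 1 to F, down 1 to J, left 1 to I — 4 moves in all.
Check: order respected (F at step 2, J at step 3).

A D F J I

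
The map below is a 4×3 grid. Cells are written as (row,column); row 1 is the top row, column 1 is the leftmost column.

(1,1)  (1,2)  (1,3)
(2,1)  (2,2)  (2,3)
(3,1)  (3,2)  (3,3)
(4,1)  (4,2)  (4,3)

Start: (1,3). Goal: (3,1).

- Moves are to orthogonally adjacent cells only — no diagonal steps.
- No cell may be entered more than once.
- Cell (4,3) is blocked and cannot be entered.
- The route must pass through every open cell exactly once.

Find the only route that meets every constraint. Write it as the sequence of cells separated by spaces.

Need to visit all 11 open cells exactly once, starting at (1,3) and ending at (3,1).
Cell (4,1) has only two open neighbours ((3,1) and (4,2)), so the path must pass straight through it: one of those is the cell it's entered from and the other is where it exits.
Route from (1,3): 2× left (reaching (1,1)), down to (2,1), 2× right (reaching (2,3)), down to (3,3), left to (3,2), down to (4,2), left to (4,1), up to (3,1) — 10 moves in all.
Check: all 11 open cells covered.

(1,3) (1,2) (1,1) (2,1) (2,2) (2,3) (3,3) (3,2) (4,2) (4,1) (3,1)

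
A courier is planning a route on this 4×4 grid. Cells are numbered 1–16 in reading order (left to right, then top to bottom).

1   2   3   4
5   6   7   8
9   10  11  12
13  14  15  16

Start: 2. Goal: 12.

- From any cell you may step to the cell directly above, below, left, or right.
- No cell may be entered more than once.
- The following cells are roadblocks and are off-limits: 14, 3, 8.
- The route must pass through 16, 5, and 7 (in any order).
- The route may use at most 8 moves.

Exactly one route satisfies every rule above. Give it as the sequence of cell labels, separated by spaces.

2 1 5 6 7 11 15 16 12

The 8-move cap with required stops at 16, 5, 7 leaves no slack for detours.
Route from 2: left to 1, down to 5, 2× right (reaching 7), 2× down (reaching 15), right to 16, up to 12 — 8 moves in all.
Check: all required cells visited; 8 ≤ 8 moves.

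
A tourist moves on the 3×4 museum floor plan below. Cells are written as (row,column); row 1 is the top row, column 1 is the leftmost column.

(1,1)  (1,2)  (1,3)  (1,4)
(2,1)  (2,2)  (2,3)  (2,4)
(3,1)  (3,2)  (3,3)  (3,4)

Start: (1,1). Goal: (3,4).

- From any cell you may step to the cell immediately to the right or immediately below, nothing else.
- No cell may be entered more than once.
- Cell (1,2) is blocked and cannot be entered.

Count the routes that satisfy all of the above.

4

A right/down-only route from (1,1) to (3,4) makes exactly 2 down-moves and 3 right-moves in some order.
With no other constraints that would be C(5,2) = 10 routes.
Subtract routes through each blocked cell (inclusion–exclusion for overlaps): − through (1,2): 6 → 4.
That gives 4 routes.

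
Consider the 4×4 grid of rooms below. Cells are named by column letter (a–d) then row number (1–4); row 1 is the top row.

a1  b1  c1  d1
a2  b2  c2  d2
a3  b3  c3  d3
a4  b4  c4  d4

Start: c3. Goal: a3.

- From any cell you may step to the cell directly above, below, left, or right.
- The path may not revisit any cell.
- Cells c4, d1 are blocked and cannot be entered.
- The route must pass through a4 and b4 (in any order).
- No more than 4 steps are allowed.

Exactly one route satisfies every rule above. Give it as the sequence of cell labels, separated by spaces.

The budget equals the shortest possible length, so every move has to be on a shortest route through the required cells.
Route from c3: left to b3, down to b4, left to a4, up to a3 — 4 moves in all.
Check: all required cells visited; 4 ≤ 4 moves.

c3 b3 b4 a4 a3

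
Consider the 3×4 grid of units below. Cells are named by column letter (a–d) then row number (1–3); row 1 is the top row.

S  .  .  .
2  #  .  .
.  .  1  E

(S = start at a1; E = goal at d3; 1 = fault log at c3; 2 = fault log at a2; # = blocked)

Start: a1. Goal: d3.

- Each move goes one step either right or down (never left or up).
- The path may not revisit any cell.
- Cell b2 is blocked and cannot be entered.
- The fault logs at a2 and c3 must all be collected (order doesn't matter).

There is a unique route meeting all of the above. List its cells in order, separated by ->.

Moves only go right or down, so the column and row indices never decrease.
Route from a1: 2× down (reaching a3), 3× right (reaching d3) — 5 moves in all.
Check: all required cells visited.

a1 -> a2 -> a3 -> b3 -> c3 -> d3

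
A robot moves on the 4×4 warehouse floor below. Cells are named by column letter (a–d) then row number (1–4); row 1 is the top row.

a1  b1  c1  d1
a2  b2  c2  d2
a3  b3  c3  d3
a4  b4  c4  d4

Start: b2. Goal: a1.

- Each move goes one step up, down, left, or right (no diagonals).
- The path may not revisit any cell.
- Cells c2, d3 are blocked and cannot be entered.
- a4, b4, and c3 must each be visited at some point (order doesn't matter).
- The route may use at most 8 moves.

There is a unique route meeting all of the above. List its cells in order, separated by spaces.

The budget equals the shortest possible length, so every move has to be on a shortest route through the required cells.
Route from b2: down to b3, right to c3, down to c4, 2× left (reaching a4), 3× up (reaching a1) — 8 moves in all.
Check: all required cells visited; 8 ≤ 8 moves.

b2 b3 c3 c4 b4 a4 a3 a2 a1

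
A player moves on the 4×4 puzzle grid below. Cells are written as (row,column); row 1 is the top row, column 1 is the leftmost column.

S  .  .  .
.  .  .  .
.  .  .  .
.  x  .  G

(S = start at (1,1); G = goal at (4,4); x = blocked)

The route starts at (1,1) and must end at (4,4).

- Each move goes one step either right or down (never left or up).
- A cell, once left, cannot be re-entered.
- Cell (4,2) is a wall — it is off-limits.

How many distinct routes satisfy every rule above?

16

A right/down-only route from (1,1) to (4,4) makes exactly 3 down-moves and 3 right-moves in some order.
With no other constraints that would be C(6,3) = 20 routes.
Subtract routes through each blocked cell (inclusion–exclusion for overlaps): − through (4,2): 4 → 16.
That gives 16 routes.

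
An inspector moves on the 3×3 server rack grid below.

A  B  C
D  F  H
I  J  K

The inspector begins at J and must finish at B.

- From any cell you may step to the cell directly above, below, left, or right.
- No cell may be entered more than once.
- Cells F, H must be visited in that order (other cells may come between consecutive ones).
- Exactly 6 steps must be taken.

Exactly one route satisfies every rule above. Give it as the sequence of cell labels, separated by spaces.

The waypoints must appear in the order F, H, with no cell reused.
Route from J: left 1 to I, up 1 to D, right 2 to H, up 1 to C, left 1 to B — 6 moves in all.
Check: order respected (F at step 3, H at step 4); 6 moves as required.

J I D F H C B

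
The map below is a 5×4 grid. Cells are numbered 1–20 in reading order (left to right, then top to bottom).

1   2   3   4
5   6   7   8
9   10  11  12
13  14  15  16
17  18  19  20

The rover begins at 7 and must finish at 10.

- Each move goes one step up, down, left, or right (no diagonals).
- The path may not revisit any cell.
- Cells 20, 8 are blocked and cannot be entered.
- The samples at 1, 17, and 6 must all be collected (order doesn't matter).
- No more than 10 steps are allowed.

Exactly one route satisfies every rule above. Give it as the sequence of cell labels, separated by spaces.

7 6 2 1 5 9 13 17 18 14 10

The 10-move cap with required stops at 1, 17, 6 leaves no slack for detours.
Route from 7: left 1 to 6, up 1 to 2, left 1 to 1, down 4 to 17, right 1 to 18, up 2 to 10 — 10 moves in all.
Check: all required cells visited; 10 ≤ 10 moves.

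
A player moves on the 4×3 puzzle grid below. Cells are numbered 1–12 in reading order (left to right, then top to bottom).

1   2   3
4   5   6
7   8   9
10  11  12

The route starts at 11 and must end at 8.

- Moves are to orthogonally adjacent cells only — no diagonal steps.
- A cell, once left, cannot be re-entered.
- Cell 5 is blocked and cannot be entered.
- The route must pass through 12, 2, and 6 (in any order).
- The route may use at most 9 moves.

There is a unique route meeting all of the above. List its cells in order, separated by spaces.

The 9-move cap with required stops at 12, 2, 6 leaves no slack for detours.
Route from 11: right to 12, 3× up (reaching 3), 2× left (reaching 1), 2× down (reaching 7), right to 8 — 9 moves in all.
Check: all required cells visited; 9 ≤ 9 moves.

11 12 9 6 3 2 1 4 7 8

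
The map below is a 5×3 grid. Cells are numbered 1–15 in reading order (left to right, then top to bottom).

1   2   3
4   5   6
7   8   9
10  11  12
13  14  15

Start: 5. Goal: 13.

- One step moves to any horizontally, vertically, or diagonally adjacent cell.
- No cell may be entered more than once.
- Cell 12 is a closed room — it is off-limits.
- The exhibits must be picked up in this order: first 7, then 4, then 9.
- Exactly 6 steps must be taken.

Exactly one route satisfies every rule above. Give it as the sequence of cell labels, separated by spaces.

The waypoints must appear in the order 7, 4, 9, with no cell reused.
Route from 5: down-left to 7, up to 4, down-right to 8, right to 9, 2× down-left (reaching 13) — 6 moves in all.
Check: order respected (7 at step 1, 4 at step 2, 9 at step 4); 6 moves as required.

5 7 4 8 9 11 13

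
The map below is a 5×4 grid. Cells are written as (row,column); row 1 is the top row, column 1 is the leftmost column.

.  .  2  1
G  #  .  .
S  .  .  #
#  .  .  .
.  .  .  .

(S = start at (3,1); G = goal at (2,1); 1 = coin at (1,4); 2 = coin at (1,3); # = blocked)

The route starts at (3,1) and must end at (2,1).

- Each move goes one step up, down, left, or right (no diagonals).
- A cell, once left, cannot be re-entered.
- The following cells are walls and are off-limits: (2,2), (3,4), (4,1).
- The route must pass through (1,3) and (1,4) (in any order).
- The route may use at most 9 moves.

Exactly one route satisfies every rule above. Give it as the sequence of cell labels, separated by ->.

The 9-move cap with required stops at (1,3), (1,4) leaves no slack for detours.
Route from (3,1): right 2 to (3,3), up 1 to (2,3), right 1 to (2,4), up 1 to (1,4), left 3 to (1,1), down 1 to (2,1) — 9 moves in all.
Check: all required cells visited; 9 ≤ 9 moves.

(3,1) -> (3,2) -> (3,3) -> (2,3) -> (2,4) -> (1,4) -> (1,3) -> (1,2) -> (1,1) -> (2,1)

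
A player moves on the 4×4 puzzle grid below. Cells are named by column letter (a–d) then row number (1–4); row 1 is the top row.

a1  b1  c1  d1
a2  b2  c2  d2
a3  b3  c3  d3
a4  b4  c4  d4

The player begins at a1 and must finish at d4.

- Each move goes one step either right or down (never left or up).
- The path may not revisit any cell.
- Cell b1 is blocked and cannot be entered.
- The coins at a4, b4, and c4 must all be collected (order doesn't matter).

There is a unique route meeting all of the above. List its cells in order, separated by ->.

Moves only go right or down, so the column and row indices never decrease.
Route from a1: 3× down (reaching a4), 3× right (reaching d4) — 6 moves in all.
Check: all required cells visited.

a1 -> a2 -> a3 -> a4 -> b4 -> c4 -> d4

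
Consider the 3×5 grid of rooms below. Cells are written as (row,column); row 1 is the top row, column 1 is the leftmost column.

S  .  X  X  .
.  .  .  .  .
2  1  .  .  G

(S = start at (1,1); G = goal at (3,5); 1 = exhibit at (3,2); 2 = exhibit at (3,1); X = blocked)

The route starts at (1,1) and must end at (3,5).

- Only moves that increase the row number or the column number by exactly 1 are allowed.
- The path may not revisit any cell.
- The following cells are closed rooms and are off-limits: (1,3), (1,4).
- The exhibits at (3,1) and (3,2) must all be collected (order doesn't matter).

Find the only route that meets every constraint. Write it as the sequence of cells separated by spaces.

(1,1) (2,1) (3,1) (3,2) (3,3) (3,4) (3,5)

Moves only go right or down, so the column and row indices never decrease.
Route from (1,1): down 2 to (3,1), right 4 to (3,5) — 6 moves in all.
Check: all required cells visited.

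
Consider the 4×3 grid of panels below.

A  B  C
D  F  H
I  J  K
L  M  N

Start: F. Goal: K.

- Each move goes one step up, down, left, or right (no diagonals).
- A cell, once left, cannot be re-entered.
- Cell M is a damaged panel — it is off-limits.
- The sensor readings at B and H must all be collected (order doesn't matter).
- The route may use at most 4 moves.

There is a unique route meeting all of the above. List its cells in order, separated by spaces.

The 4-move cap with required stops at B, H leaves no slack for detours.
Route from F: up 1 to B, right 1 to C, down 2 to K — 4 moves in all.
Check: all required cells visited; 4 ≤ 4 moves.

F B C H K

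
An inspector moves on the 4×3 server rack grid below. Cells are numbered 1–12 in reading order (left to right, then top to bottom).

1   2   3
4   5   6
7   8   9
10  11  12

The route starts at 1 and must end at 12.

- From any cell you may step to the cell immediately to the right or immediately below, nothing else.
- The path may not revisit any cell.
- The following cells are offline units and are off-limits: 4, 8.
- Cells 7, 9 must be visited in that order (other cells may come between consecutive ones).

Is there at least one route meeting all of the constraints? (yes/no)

no

Every right/down route from 1 to 7 runs into a blocked cell, so that leg cannot be completed.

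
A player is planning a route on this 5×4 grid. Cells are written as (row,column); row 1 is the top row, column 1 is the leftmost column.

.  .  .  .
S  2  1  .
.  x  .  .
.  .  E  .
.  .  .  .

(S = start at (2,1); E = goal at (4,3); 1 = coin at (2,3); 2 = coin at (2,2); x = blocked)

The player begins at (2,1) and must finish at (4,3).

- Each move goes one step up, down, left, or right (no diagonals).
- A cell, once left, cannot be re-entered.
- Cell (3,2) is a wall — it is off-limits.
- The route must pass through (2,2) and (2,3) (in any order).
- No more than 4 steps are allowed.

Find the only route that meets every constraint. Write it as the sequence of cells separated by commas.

(2,1), (2,2), (2,3), (3,3), (4,3)

Any route must reach (2,2) and (2,3) and still end at (4,3) within 4 moves, so the order of the required stops is forced.
Route from (2,1): 2× right (reaching (2,3)), 2× down (reaching (4,3)) — 4 moves in all.
Check: all required cells visited; 4 ≤ 4 moves.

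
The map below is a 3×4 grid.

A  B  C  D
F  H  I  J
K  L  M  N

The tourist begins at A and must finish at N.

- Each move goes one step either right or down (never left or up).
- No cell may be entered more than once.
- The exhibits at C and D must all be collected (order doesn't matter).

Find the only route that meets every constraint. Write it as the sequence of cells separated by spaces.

A B C D J N

Moves only go right or down, so the column and row indices never decrease.
Route from A: right 3 to D, down 2 to N — 5 moves in all.
Check: all required cells visited.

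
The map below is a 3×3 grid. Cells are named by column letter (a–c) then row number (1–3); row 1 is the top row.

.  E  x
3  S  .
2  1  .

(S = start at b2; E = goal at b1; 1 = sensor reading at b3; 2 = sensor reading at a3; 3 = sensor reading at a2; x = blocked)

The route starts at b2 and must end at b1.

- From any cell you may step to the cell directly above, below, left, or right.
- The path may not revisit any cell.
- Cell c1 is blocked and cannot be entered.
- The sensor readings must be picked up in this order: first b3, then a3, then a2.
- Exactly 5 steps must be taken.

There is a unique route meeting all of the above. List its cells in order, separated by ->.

b2 -> b3 -> a3 -> a2 -> a1 -> b1

The waypoints must appear in the order b3, a3, a2, with no cell reused.
Route from b2: down 1 to b3, left 1 to a3, up 2 to a1, right 1 to b1 — 5 moves in all.
Check: order respected (1 at step 1, 2 at step 2, 3 at step 3); 5 moves as required.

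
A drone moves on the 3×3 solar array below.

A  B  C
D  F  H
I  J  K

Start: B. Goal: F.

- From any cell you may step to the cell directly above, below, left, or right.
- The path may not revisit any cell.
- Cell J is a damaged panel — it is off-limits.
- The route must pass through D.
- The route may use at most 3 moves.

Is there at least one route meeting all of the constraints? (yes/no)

yes

One route that works: B → A → D → F.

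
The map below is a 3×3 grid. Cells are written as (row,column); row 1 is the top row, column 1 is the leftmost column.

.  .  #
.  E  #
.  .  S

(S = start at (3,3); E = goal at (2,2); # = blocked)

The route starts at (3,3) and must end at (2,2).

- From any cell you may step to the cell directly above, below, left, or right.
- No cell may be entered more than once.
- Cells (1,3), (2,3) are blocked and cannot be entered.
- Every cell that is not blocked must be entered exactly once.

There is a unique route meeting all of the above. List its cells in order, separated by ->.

Need to visit all 7 open cells exactly once, starting at (3,3) and ending at (2,2).
Cell (3,1) has only two open neighbours ((2,1) and (3,2)), so the path must pass straight through it: one of those is the cell it's entered from and the other is where it exits.
Route from (3,3): 2× left (reaching (3,1)), 2× up (reaching (1,1)), right to (1,2), down to (2,2) — 6 moves in all.
Check: all 7 open cells covered.

(3,3) -> (3,2) -> (3,1) -> (2,1) -> (1,1) -> (1,2) -> (2,2)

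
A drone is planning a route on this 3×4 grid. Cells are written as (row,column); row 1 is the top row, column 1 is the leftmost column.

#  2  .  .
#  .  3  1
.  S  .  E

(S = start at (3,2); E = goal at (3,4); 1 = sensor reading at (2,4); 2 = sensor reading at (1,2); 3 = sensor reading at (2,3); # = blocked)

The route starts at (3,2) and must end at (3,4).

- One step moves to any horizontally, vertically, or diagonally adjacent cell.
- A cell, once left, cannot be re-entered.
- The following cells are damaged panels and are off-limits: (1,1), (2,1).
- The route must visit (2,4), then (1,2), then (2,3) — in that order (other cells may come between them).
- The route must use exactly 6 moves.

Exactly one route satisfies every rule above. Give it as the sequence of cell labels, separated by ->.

(3,2) -> (3,3) -> (2,4) -> (1,3) -> (1,2) -> (2,3) -> (3,4)

The waypoints must appear in the order (2,4), (1,2), (2,3), with no cell reused.
Route from (3,2): right 1 to (3,3), up-right 1 to (2,4), up-left 1 to (1,3), left 1 to (1,2), down-right 2 to (3,4) — 6 moves in all.
Check: order respected (1 at step 2, 2 at step 4, 3 at step 5); 6 moves as required.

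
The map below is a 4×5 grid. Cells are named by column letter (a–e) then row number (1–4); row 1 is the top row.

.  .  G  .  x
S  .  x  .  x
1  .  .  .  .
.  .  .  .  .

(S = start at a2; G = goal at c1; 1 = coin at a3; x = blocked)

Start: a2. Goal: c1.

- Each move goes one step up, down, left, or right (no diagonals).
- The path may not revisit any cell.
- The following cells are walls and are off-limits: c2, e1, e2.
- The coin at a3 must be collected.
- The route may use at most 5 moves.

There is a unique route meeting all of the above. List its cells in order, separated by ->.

The budget equals the shortest possible length, so every move has to be on a shortest route through the required cells.
Route from a2: down to a3, right to b3, 2× up (reaching b1), right to c1 — 5 moves in all.
Check: all required cells visited; 5 ≤ 5 moves.

a2 -> a3 -> b3 -> b2 -> b1 -> c1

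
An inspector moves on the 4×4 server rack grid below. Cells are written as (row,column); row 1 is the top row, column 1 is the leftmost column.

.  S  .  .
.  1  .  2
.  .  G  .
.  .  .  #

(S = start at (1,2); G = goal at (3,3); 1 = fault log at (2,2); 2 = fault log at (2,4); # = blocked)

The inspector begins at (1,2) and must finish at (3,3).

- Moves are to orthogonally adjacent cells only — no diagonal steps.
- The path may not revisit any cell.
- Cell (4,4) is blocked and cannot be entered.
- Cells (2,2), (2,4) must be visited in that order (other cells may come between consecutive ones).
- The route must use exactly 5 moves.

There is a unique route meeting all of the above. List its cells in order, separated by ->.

The waypoints must appear in the order (2,2), (2,4), with no cell reused.
Route from (1,2): down 1 to (2,2), right 2 to (2,4), down 1 to (3,4), left 1 to (3,3) — 5 moves in all.
Check: order respected (1 at step 1, 2 at step 3); 5 moves as required.

(1,2) -> (2,2) -> (2,3) -> (2,4) -> (3,4) -> (3,3)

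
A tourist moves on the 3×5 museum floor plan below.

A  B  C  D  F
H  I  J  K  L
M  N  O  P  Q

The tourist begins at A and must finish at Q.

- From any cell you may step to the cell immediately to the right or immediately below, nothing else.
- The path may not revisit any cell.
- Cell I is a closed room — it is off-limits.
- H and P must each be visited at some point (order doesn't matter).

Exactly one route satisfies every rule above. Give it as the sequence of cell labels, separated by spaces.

Moves only go right or down, so the column and row indices never decrease.
Route from A: 2× down (reaching M), 4× right (reaching Q) — 6 moves in all.
Check: all required cells visited.

A H M N O P Q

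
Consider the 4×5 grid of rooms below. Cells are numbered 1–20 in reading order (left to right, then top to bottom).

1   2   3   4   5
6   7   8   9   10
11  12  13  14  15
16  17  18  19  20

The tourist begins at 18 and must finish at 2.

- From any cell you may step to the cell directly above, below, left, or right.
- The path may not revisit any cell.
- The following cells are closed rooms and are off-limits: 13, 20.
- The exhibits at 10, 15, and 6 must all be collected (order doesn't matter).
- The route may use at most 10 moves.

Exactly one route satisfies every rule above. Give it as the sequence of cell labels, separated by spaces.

The budget equals the shortest possible length, so every move has to be on a shortest route through the required cells.
Route from 18: right to 19, up to 14, right to 15, up to 10, 4× left (reaching 6), up to 1, right to 2 — 10 moves in all.
Check: all required cells visited; 10 ≤ 10 moves.

18 19 14 15 10 9 8 7 6 1 2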